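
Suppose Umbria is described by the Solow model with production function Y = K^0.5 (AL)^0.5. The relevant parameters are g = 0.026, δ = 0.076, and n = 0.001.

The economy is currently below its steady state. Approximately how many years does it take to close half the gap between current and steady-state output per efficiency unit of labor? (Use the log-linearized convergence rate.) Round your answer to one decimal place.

Near the steady state the convergence rate is λ = (1 − α)(n + g + δ).
λ = (1 − 0.5) × 0.103 = 0.5 × 0.103 = 0.0515
Half-life = ln 2 / λ = 0.6931 / 0.0515 ≈ 13.46 years

t_½ ≈ 13.5 years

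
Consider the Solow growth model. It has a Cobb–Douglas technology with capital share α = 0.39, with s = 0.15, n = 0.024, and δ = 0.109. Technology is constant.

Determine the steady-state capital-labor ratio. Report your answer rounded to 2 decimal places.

In steady state, investment equals break-even investment: s·k^α = (n + δ)·k.
Dividing both sides by k: k^(1−α) = s / (n + δ).
k^0.61 = 0.15 / (0.024 + 0.109) = 0.15 / 0.133 = 1.1278
k* = 1.1278^(1/0.61) ≈ 1.2179

k* = 1.22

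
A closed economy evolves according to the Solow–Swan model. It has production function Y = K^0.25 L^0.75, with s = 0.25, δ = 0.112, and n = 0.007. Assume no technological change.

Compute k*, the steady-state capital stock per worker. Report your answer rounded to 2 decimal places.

k* = 2.69

Steady state requires s·f(k) = (n + δ)·k, i.e. s·k^α = (n + δ)·k.
Rearranging, k^(1−α) = s / (n + δ).
k^0.75 = 0.25 / (0.007 + 0.112) = 0.25 / 0.119 = 2.1008
k* = 2.1008^(1/0.75) ≈ 2.6906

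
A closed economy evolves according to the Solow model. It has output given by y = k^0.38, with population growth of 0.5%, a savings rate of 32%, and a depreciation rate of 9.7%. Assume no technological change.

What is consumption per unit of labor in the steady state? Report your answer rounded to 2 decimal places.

Steady state requires s·f(k) = (n + δ)·k, i.e. s·k^α = (n + δ)·k.
Rearranging, k^(1−α) = s / (n + δ).
k^0.62 = 0.32 / (0.005 + 0.097) = 0.32 / 0.102 = 3.1373
k* = 3.1373^(1/0.62) ≈ 6.3226
y* = (k*)^α = 6.3226^0.38 ≈ 2.0153
c* = (1 − s)·y* = (1 − 0.32) × 2.0153 ≈ 1.3704

c* = 1.37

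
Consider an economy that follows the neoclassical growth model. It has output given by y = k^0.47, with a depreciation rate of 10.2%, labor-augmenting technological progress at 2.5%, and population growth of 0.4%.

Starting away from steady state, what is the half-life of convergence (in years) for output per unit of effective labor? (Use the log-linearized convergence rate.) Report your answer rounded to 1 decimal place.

Near the steady state the convergence rate is λ = (1 − α)(n + g + δ).
λ = (1 − 0.47) × 0.131 = 0.53 × 0.131 = 0.06943
Half-life = ln 2 / λ = 0.6931 / 0.06943 ≈ 9.98 years

half-life ≈ 10.0 years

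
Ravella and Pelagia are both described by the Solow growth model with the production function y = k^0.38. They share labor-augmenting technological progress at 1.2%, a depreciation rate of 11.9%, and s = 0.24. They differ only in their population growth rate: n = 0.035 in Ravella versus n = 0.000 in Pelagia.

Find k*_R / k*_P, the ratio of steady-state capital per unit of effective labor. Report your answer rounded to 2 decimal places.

Steady-state k* = [s/(n + g + δ)]^(1/(1−α)), so the ratio is [ (s_R/(n + g + δ)_R) / (s_P/(n + g + δ)_P) ]^1.6129.
s_R/(n + g + δ)_R = 0.24/0.166 = 1.4458; s_P/(n + g + δ)_P = 0.24/0.131 = 1.8321.
Ratio = (1.4458/1.8321)^1.6129 = 0.7891^1.6129 ≈ 0.6825

ratio ≈ 0.68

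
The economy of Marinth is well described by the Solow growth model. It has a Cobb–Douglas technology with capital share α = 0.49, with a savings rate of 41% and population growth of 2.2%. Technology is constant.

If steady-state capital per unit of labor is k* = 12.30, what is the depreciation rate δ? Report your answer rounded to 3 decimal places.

Steady state requires s·f(k) = (n + δ)·k, i.e. s·k^α = (n + δ)·k.
So s / (n + δ) = (k*)^(1−α) = 12.30^0.51 = 3.5963.
Therefore n + δ = s / 3.5963 = 0.41 / 3.5963 = 0.1140, so δ = 0.1140 − 0.022 = 0.0920.

δ ≈ 0.092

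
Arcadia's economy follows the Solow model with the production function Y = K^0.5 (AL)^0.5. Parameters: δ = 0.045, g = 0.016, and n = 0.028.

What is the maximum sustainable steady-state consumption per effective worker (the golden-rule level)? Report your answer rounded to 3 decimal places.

c_gold ≈ 2.809

At the golden rule, f'(k) = n + g + δ, so α·k^(α−1) = n + g + δ and k_gold = (α/(n + g + δ))^(1/(1−α)).
k_gold = (0.5/0.089)^(1/0.5) = 5.6180^2 ≈ 31.5619
c_gold = f(k_gold) − (n + g + δ)·k_gold = 5.6180 − 0.089×31.5619 ≈ 2.8090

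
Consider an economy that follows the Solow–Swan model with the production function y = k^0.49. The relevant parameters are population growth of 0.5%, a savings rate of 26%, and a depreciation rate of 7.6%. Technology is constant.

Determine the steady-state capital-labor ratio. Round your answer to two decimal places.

k* = 9.84

In steady state, investment equals break-even investment: s·k^α = (n + δ)·k.
Rearranging, k^(1−α) = s / (n + δ).
k^0.51 = 0.26 / (0.005 + 0.076) = 0.26 / 0.081 = 3.2099
k* = 3.2099^(1/0.51) ≈ 9.8428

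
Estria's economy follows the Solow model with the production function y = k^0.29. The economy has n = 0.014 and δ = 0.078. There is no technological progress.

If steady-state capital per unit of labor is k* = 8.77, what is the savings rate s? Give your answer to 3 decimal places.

s ≈ 0.430

Steady state requires s·f(k) = (n + δ)·k, i.e. s·k^α = (n + δ)·k.
So s / (n + δ) = (k*)^(1−α) = 8.77^0.71 = 4.6723.
Therefore s = 4.6723 × (n + δ) = 4.6723 × 0.092 = 0.4299.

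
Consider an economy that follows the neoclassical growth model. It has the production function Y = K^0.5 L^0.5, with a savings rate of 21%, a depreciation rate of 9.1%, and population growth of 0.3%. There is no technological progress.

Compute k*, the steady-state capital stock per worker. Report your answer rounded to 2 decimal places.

Steady state requires s·f(k) = (n + δ)·k, i.e. s·k^α = (n + δ)·k.
Dividing both sides by k: k^(1−α) = s / (n + δ).
k^0.5 = 0.21 / (0.003 + 0.091) = 0.21 / 0.094 = 2.2340
k* = 2.2340^(1/0.5) ≈ 4.9908

k* ≈ 4.99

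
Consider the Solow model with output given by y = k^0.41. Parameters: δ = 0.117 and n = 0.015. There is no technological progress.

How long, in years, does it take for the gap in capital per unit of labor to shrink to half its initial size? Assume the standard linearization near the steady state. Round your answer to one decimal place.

Near the steady state the convergence rate is λ = (1 − α)(n + δ).
λ = (1 − 0.41) × 0.132 = 0.59 × 0.132 = 0.07788
Half-life = ln 2 / λ = 0.6931 / 0.07788 ≈ 8.90 years

half-life ≈ 8.9 years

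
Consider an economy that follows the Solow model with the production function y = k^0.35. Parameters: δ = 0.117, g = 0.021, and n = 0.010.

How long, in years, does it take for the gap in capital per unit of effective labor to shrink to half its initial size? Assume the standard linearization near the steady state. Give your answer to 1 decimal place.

Near the steady state the convergence rate is λ = (1 − α)(n + g + δ).
λ = (1 − 0.35) × 0.148 = 0.65 × 0.148 = 0.0962
Half-life = ln 2 / λ = 0.6931 / 0.0962 ≈ 7.20 years

t_½ ≈ 7.2 years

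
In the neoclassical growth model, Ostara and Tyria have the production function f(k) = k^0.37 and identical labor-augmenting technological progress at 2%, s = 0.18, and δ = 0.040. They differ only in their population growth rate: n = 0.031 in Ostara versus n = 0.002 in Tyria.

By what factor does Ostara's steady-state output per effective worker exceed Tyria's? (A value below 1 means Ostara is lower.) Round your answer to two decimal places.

ratio ≈ 0.80

Steady-state y* = [s/(n + g + δ)]^(α/(1−α)), so the ratio is [ (s_O/(n + g + δ)_O) / (s_T/(n + g + δ)_T) ]^0.5873.
s_O/(n + g + δ)_O = 0.18/0.091 = 1.9780; s_T/(n + g + δ)_T = 0.18/0.062 = 2.9032.
Ratio = (1.9780/2.9032)^0.5873 = 0.6813^0.5873 ≈ 0.7982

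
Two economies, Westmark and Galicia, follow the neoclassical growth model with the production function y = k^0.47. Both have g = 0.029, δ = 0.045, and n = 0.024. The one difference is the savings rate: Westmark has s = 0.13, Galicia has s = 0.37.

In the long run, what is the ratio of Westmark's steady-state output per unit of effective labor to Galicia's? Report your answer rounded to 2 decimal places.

Steady-state y* = [s/(n + g + δ)]^(α/(1−α)), so the ratio is [ (s_W/(n + g + δ)_W) / (s_G/(n + g + δ)_G) ]^0.8868.
s_W/(n + g + δ)_W = 0.13/0.098 = 1.3265; s_G/(n + g + δ)_G = 0.37/0.098 = 3.7755.
Ratio = (1.3265/3.7755)^0.8868 = 0.3513^0.8868 ≈ 0.3955

ratio ≈ 0.40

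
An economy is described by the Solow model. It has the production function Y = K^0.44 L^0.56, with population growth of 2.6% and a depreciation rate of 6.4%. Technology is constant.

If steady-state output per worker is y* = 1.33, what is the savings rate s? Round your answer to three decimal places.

s ≈ 0.129

In steady state, investment equals break-even investment: s·k^α = (n + δ)·k.
Since y* = [s/(n + δ)]^(α/(1−α)), we have s/(n + δ) = (y*)^((1−α)/α) = 1.33^1.2727 = 1.4376.
Therefore s = 1.4376 × (n + δ) = 1.4376 × 0.090 = 0.1294.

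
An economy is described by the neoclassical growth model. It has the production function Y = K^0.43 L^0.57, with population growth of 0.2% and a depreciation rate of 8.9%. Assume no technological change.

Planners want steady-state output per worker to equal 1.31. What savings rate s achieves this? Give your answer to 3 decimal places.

At the steady state, Δk = 0, so s·k^α = (n + δ)·k.
Since y* = [s/(n + δ)]^(α/(1−α)), we have s/(n + δ) = (y*)^((1−α)/α) = 1.31^1.3256 = 1.4304.
Therefore s = 1.4304 × (n + δ) = 1.4304 × 0.091 = 0.1302.

s ≈ 0.130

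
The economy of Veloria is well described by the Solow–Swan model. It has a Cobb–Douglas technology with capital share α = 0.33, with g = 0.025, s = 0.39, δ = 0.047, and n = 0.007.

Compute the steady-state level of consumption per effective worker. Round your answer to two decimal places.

c* = 1.34

In steady state, investment equals break-even investment: s·k^α = (n + g + δ)·k.
Dividing both sides by k: k^(1−α) = s / (n + g + δ).
k^0.67 = 0.39 / (0.007 + 0.025 + 0.047) = 0.39 / 0.079 = 4.9367
k* = 4.9367^(1/0.67) ≈ 10.8388
y* = (k*)^α = 10.8388^0.33 ≈ 2.1956
c* = (1 − s)·y* = (1 − 0.39) × 2.1956 ≈ 1.3393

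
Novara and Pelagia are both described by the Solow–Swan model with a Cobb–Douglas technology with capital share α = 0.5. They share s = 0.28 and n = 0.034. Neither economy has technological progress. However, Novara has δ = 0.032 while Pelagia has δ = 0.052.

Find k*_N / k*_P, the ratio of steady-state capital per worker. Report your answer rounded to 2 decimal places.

ratio ≈ 1.70

Steady-state k* = [s/(n + δ)]^(1/(1−α)), so the ratio is [ (s_N/(n + δ)_N) / (s_P/(n + δ)_P) ]^2.
s_N/(n + δ)_N = 0.28/0.066 = 4.2424; s_P/(n + δ)_P = 0.28/0.086 = 3.2558.
Ratio = (4.2424/3.2558)^2 = 1.3030^2 ≈ 1.6978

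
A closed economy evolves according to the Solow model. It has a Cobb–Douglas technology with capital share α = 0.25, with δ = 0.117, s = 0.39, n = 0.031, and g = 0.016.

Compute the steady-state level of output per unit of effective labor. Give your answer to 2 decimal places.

y* ≈ 1.33

At the steady state, Δk = 0, so s·k^α = (n + g + δ)·k.
Rearranging, k^(1−α) = s / (n + g + δ).
k^0.75 = 0.39 / (0.031 + 0.016 + 0.117) = 0.39 / 0.164 = 2.3780
k* = 2.3780^(1/0.75) ≈ 3.1741
y* = (k*)^α = 3.1741^0.25 ≈ 1.3348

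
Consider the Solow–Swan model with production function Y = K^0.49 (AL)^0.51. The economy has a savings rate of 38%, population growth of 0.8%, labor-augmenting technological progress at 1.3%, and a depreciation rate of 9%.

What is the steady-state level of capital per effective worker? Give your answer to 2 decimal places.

k* = 11.17

Steady state requires s·f(k) = (n + g + δ)·k, i.e. s·k^α = (n + g + δ)·k.
Rearranging, k^(1−α) = s / (n + g + δ).
k^0.51 = 0.38 / (0.008 + 0.013 + 0.090) = 0.38 / 0.111 = 3.4234
k* = 3.4234^(1/0.51) ≈ 11.1675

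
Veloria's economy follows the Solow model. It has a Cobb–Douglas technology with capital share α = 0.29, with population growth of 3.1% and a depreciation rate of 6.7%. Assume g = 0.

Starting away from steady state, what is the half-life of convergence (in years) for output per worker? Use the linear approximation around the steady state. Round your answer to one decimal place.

Near the steady state the convergence rate is λ = (1 − α)(n + δ).
λ = (1 − 0.29) × 0.098 = 0.71 × 0.098 = 0.06958
Half-life = ln 2 / λ = 0.6931 / 0.06958 ≈ 9.96 years

t_½ ≈ 10.0 years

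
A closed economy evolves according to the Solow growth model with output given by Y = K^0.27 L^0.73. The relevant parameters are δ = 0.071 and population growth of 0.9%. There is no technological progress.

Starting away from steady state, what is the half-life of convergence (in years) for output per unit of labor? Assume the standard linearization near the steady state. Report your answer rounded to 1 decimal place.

Near the steady state the convergence rate is λ = (1 − α)(n + δ).
λ = (1 − 0.27) × 0.080 = 0.73 × 0.080 = 0.0584
Half-life = ln 2 / λ = 0.6931 / 0.0584 ≈ 11.87 years

t_½ ≈ 11.9 years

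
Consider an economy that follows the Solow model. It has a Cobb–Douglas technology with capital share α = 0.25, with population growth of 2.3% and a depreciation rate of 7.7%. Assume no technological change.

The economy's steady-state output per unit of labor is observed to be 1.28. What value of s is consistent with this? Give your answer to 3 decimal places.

s ≈ 0.210

Steady state requires s·f(k) = (n + δ)·k, i.e. s·k^α = (n + δ)·k.
Since y* = [s/(n + δ)]^(α/(1−α)), we have s/(n + δ) = (y*)^((1−α)/α) = 1.28^3 = 2.0972.
Therefore s = 2.0972 × (n + δ) = 2.0972 × 0.100 = 0.2097.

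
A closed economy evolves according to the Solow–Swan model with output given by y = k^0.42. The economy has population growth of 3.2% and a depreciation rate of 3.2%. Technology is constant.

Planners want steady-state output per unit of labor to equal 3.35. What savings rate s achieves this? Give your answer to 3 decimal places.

s ≈ 0.340

In steady state, investment equals break-even investment: s·k^α = (n + δ)·k.
Since y* = [s/(n + δ)]^(α/(1−α)), we have s/(n + δ) = (y*)^((1−α)/α) = 3.35^1.381 = 5.3099.
Therefore s = 5.3099 × (n + δ) = 5.3099 × 0.064 = 0.3398.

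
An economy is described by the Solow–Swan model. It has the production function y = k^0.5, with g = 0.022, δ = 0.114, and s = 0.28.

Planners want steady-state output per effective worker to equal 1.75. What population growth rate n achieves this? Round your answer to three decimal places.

n ≈ 0.024

At the steady state, Δk = 0, so s·k^α = (n + g + δ)·k.
Since y* = [s/(n + g + δ)]^(α/(1−α)), we have s/(n + g + δ) = (y*)^((1−α)/α) = 1.75^1 = 1.7500.
Therefore n + g + δ = s / 1.7500 = 0.28 / 1.7500 = 0.1600, so n = 0.1600 − 0.136 = 0.0240.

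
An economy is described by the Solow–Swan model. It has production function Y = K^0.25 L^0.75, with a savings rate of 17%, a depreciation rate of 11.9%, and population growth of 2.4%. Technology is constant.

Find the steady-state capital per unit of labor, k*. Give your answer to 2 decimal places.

In steady state, investment equals break-even investment: s·k^α = (n + δ)·k.
Rearranging, k^(1−α) = s / (n + δ).
k^0.75 = 0.17 / (0.024 + 0.119) = 0.17 / 0.143 = 1.1888
k* = 1.1888^(1/0.75) ≈ 1.2593

k* = 1.26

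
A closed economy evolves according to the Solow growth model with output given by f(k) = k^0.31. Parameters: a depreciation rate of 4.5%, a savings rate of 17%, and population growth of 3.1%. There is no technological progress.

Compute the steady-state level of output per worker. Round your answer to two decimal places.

At the steady state, Δk = 0, so s·k^α = (n + δ)·k.
Dividing both sides by k: k^(1−α) = s / (n + δ).
k^0.69 = 0.17 / (0.031 + 0.045) = 0.17 / 0.076 = 2.2368
k* = 2.2368^(1/0.69) ≈ 3.2115
y* = (k*)^α = 3.2115^0.31 ≈ 1.4358

y* = 1.44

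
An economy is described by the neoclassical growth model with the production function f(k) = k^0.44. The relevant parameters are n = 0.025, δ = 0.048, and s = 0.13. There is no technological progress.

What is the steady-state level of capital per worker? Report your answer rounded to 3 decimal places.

At the steady state, Δk = 0, so s·k^α = (n + δ)·k.
Rearranging, k^(1−α) = s / (n + δ).
k^0.56 = 0.13 / (0.025 + 0.048) = 0.13 / 0.073 = 1.7808
k* = 1.7808^(1/0.56) ≈ 2.8024

k* = 2.802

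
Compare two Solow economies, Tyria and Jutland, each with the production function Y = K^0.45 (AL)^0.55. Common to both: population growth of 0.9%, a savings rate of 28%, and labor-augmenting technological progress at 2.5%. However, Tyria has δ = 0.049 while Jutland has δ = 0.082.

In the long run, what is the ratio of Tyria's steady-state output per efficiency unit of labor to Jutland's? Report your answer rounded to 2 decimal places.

ratio ≈ 1.32

Steady-state y* = [s/(n + g + δ)]^(α/(1−α)), so the ratio is [ (s_T/(n + g + δ)_T) / (s_J/(n + g + δ)_J) ]^0.8182.
s_T/(n + g + δ)_T = 0.28/0.083 = 3.3735; s_J/(n + g + δ)_J = 0.28/0.116 = 2.4138.
Ratio = (3.3735/2.4138)^0.8182 = 1.3976^0.8182 ≈ 1.3151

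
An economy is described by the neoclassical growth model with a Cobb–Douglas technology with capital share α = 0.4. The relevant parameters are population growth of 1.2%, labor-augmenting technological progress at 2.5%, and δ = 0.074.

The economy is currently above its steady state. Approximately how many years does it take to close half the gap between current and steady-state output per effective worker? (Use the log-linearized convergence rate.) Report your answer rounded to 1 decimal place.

Near the steady state the convergence rate is λ = (1 − α)(n + g + δ).
λ = (1 − 0.4) × 0.111 = 0.6 × 0.111 = 0.0666
Half-life = ln 2 / λ = 0.6931 / 0.0666 ≈ 10.41 years

t_½ ≈ 10.4 years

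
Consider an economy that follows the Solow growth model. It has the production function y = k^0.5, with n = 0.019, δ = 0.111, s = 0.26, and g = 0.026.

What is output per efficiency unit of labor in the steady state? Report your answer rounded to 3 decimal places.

y* ≈ 1.667

At the steady state, Δk = 0, so s·k^α = (n + g + δ)·k.
Dividing both sides by k: k^(1−α) = s / (n + g + δ).
k^0.5 = 0.26 / (0.019 + 0.026 + 0.111) = 0.26 / 0.156 = 1.6667
k* = 1.6667^(1/0.5) ≈ 2.7779
y* = (k*)^α = 2.7779^0.5 ≈ 1.6667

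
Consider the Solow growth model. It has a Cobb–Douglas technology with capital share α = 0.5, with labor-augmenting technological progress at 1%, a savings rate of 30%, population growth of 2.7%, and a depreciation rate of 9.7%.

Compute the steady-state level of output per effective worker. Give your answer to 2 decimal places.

Steady state requires s·f(k) = (n + g + δ)·k, i.e. s·k^α = (n + g + δ)·k.
Rearranging, k^(1−α) = s / (n + g + δ).
k^0.5 = 0.30 / (0.027 + 0.010 + 0.097) = 0.30 / 0.134 = 2.2388
k* = 2.2388^(1/0.5) ≈ 5.0122
y* = (k*)^α = 5.0122^0.5 ≈ 2.2388

y* = 2.24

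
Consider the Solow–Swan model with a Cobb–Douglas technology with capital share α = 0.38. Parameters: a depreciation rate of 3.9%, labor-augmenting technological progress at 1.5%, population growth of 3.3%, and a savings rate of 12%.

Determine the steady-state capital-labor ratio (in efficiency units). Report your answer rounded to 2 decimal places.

In steady state, investment equals break-even investment: s·k^α = (n + g + δ)·k.
Dividing both sides by k: k^(1−α) = s / (n + g + δ).
k^0.62 = 0.12 / (0.033 + 0.015 + 0.039) = 0.12 / 0.087 = 1.3793
k* = 1.3793^(1/0.62) ≈ 1.6798

k* = 1.68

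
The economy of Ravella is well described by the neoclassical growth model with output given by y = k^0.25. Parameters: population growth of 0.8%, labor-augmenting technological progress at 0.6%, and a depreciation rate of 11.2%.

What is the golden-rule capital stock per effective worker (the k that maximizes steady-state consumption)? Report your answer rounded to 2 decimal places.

k_gold ≈ 2.49

The golden rule sets f'(k) = n + g + δ, i.e. α·k^(α−1) = n + g + δ.
So k^(1−α) = α / (n + g + δ) = 0.25 / 0.126 = 1.9841.
k_gold = 1.9841^(1/0.75) ≈ 2.4932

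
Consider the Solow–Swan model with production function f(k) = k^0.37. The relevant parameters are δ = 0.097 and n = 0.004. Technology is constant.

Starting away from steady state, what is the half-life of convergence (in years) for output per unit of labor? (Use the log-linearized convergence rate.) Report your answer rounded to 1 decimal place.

Near the steady state the convergence rate is λ = (1 − α)(n + δ).
λ = (1 − 0.37) × 0.101 = 0.63 × 0.101 = 0.06363
Half-life = ln 2 / λ = 0.6931 / 0.06363 ≈ 10.89 years

about 10.9 years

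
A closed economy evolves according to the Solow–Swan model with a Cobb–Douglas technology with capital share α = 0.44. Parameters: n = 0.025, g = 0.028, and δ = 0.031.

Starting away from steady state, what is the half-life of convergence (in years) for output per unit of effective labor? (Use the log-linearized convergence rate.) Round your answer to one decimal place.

about 14.7 years

Near the steady state the convergence rate is λ = (1 − α)(n + g + δ).
λ = (1 − 0.44) × 0.084 = 0.56 × 0.084 = 0.04704
Half-life = ln 2 / λ = 0.6931 / 0.04704 ≈ 14.73 years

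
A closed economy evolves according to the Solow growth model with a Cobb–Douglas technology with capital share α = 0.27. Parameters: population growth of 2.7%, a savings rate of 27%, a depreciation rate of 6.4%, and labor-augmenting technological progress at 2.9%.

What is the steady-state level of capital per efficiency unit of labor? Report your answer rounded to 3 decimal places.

k* ≈ 3.037

In steady state, investment equals break-even investment: s·k^α = (n + g + δ)·k.
Dividing both sides by k: k^(1−α) = s / (n + g + δ).
k^0.73 = 0.27 / (0.027 + 0.029 + 0.064) = 0.27 / 0.120 = 2.2500
k* = 2.2500^(1/0.73) ≈ 3.0370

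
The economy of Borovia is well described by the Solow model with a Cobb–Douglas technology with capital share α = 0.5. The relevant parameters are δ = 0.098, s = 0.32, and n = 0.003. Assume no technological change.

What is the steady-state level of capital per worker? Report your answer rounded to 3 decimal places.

In steady state, investment equals break-even investment: s·k^α = (n + δ)·k.
Dividing both sides by k: k^(1−α) = s / (n + δ).
k^0.5 = 0.32 / (0.003 + 0.098) = 0.32 / 0.101 = 3.1683
k* = 3.1683^(1/0.5) ≈ 10.0381

k* ≈ 10.038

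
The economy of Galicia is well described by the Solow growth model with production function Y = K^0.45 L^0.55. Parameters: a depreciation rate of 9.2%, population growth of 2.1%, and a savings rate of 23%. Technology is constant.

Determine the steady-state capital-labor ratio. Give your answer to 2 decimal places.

k* = 3.64

Steady state requires s·f(k) = (n + δ)·k, i.e. s·k^α = (n + δ)·k.
Dividing both sides by k: k^(1−α) = s / (n + δ).
k^0.55 = 0.23 / (0.021 + 0.092) = 0.23 / 0.113 = 2.0354
k* = 2.0354^(1/0.55) ≈ 3.6407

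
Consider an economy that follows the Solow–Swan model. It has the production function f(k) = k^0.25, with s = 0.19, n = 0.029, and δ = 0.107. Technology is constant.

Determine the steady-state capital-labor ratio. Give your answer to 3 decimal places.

k* = 1.562

Steady state requires s·f(k) = (n + δ)·k, i.e. s·k^α = (n + δ)·k.
Dividing both sides by k: k^(1−α) = s / (n + δ).
k^0.75 = 0.19 / (0.029 + 0.107) = 0.19 / 0.136 = 1.3971
k* = 1.3971^(1/0.75) ≈ 1.5618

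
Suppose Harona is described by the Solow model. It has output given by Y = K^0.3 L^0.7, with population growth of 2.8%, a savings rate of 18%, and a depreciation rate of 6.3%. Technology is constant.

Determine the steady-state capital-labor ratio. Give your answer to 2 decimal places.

k* = 2.65

In steady state, investment equals break-even investment: s·k^α = (n + δ)·k.
Rearranging, k^(1−α) = s / (n + δ).
k^0.7 = 0.18 / (0.028 + 0.063) = 0.18 / 0.091 = 1.9780
k* = 1.9780^(1/0.7) ≈ 2.6496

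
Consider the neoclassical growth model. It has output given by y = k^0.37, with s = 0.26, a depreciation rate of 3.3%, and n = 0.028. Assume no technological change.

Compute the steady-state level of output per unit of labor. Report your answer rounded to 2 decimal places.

In steady state, investment equals break-even investment: s·k^α = (n + δ)·k.
Rearranging, k^(1−α) = s / (n + δ).
k^0.63 = 0.26 / (0.028 + 0.033) = 0.26 / 0.061 = 4.2623
k* = 4.2623^(1/0.63) ≈ 9.9870
y* = (k*)^α = 9.9870^0.37 ≈ 2.3431

y* = 2.34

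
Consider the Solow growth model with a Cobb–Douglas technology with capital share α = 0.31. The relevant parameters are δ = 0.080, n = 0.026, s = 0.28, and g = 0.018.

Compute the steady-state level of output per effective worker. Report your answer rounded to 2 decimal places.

At the steady state, Δk = 0, so s·k^α = (n + g + δ)·k.
Rearranging, k^(1−α) = s / (n + g + δ).
k^0.69 = 0.28 / (0.026 + 0.018 + 0.080) = 0.28 / 0.124 = 2.2581
k* = 2.2581^(1/0.69) ≈ 3.2559
y* = (k*)^α = 3.2559^0.31 ≈ 1.4419

y* = 1.44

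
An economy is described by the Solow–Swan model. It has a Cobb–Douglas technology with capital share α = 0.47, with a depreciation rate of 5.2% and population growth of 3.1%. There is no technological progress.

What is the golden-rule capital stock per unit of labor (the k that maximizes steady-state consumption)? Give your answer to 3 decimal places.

The golden rule sets f'(k) = n + δ, i.e. α·k^(α−1) = n + δ.
So k^(1−α) = α / (n + δ) = 0.47 / 0.083 = 5.6627.
k_gold = 5.6627^(1/0.53) ≈ 26.3511

k_gold ≈ 26.351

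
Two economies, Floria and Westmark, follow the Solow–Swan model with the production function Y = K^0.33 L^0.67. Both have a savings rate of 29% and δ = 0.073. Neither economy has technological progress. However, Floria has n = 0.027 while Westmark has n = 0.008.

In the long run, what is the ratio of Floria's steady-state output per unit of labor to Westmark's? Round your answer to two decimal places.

y*_F / y*_W ≈ 0.90

Steady-state y* = [s/(n + δ)]^(α/(1−α)), so the ratio is [ (s_F/(n + δ)_F) / (s_W/(n + δ)_W) ]^0.4925.
s_F/(n + δ)_F = 0.29/0.100 = 2.9000; s_W/(n + δ)_W = 0.29/0.081 = 3.5802.
Ratio = (2.9000/3.5802)^0.4925 = 0.8100^0.4925 ≈ 0.9014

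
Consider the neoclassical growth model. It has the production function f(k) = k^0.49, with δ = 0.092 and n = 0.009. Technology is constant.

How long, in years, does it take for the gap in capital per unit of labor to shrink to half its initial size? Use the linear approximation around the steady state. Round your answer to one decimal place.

t_½ ≈ 13.5 years

Near the steady state the convergence rate is λ = (1 − α)(n + δ).
λ = (1 − 0.49) × 0.101 = 0.51 × 0.101 = 0.05151
Half-life = ln 2 / λ = 0.6931 / 0.05151 ≈ 13.46 years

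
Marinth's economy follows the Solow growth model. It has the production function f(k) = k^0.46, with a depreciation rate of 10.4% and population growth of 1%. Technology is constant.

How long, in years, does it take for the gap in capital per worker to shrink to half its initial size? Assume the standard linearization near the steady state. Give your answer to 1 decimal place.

t_½ ≈ 11.3 years

Near the steady state the convergence rate is λ = (1 − α)(n + δ).
λ = (1 − 0.46) × 0.114 = 0.54 × 0.114 = 0.06156
Half-life = ln 2 / λ = 0.6931 / 0.06156 ≈ 11.26 years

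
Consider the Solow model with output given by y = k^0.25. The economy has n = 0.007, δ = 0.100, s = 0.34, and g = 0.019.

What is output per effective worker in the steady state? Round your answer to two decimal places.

y* ≈ 1.39

Steady state requires s·f(k) = (n + g + δ)·k, i.e. s·k^α = (n + g + δ)·k.
Dividing both sides by k: k^(1−α) = s / (n + g + δ).
k^0.75 = 0.34 / (0.007 + 0.019 + 0.100) = 0.34 / 0.126 = 2.6984
k* = 2.6984^(1/0.75) ≈ 3.7567
y* = (k*)^α = 3.7567^0.25 ≈ 1.3922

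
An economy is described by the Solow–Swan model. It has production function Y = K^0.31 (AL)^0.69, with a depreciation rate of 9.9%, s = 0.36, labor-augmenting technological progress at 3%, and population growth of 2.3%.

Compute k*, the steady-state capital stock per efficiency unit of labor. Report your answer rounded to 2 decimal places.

k* ≈ 3.49

At the steady state, Δk = 0, so s·k^α = (n + g + δ)·k.
Dividing both sides by k: k^(1−α) = s / (n + g + δ).
k^0.69 = 0.36 / (0.023 + 0.030 + 0.099) = 0.36 / 0.152 = 2.3684
k* = 2.3684^(1/0.69) ≈ 3.4889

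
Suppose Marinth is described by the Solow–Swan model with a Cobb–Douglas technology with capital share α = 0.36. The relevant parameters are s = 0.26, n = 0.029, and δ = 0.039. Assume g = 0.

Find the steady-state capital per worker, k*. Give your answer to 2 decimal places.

k* ≈ 8.13

In steady state, investment equals break-even investment: s·k^α = (n + δ)·k.
Rearranging, k^(1−α) = s / (n + δ).
k^0.64 = 0.26 / (0.029 + 0.039) = 0.26 / 0.068 = 3.8235
k* = 3.8235^(1/0.64) ≈ 8.1301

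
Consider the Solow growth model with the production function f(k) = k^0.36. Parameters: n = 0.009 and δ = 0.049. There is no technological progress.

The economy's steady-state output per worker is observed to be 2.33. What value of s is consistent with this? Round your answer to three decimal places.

s ≈ 0.261

In steady state, investment equals break-even investment: s·k^α = (n + δ)·k.
Since y* = [s/(n + δ)]^(α/(1−α)), we have s/(n + δ) = (y*)^((1−α)/α) = 2.33^1.7778 = 4.4987.
Therefore s = 4.4987 × (n + δ) = 4.4987 × 0.058 = 0.2609.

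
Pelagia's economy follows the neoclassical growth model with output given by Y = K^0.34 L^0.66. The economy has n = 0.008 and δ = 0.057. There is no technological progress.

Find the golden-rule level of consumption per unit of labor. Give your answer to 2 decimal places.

At the golden rule, f'(k) = n + δ, so α·k^(α−1) = n + δ and k_gold = (α/(n + δ))^(1/(1−α)).
k_gold = (0.34/0.065)^(1/0.66) = 5.2308^1.5152 ≈ 12.2680
c_gold = f(k_gold) − (n + δ)·k_gold = 2.3452 − 0.065×12.2680 ≈ 1.5478

c_gold ≈ 1.55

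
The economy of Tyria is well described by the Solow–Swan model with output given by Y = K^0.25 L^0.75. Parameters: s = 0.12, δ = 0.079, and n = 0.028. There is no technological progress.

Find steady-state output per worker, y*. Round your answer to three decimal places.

y* = 1.039

At the steady state, Δk = 0, so s·k^α = (n + δ)·k.
Dividing both sides by k: k^(1−α) = s / (n + δ).
k^0.75 = 0.12 / (0.028 + 0.079) = 0.12 / 0.107 = 1.1215
k* = 1.1215^(1/0.75) ≈ 1.1652
y* = (k*)^α = 1.1652^0.25 ≈ 1.0390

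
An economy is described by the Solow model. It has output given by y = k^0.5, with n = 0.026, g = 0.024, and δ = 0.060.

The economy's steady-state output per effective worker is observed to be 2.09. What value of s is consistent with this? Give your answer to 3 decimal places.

In steady state, investment equals break-even investment: s·k^α = (n + g + δ)·k.
Since y* = [s/(n + g + δ)]^(α/(1−α)), we have s/(n + g + δ) = (y*)^((1−α)/α) = 2.09^1 = 2.0900.
Therefore s = 2.0900 × (n + g + δ) = 2.0900 × 0.110 = 0.2299.

s ≈ 0.230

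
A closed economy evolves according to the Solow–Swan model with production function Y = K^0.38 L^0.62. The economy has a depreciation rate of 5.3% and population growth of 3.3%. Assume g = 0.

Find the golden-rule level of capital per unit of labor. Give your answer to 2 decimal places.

The golden rule sets f'(k) = n + δ, i.e. α·k^(α−1) = n + δ.
So k^(1−α) = α / (n + δ) = 0.38 / 0.086 = 4.4186.
k_gold = 4.4186^(1/0.62) ≈ 10.9845

k_gold ≈ 10.98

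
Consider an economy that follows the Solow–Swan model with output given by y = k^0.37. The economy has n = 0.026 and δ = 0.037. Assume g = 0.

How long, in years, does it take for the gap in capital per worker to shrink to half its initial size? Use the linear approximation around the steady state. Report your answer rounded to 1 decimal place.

Near the steady state the convergence rate is λ = (1 − α)(n + δ).
λ = (1 − 0.37) × 0.063 = 0.63 × 0.063 = 0.03969
Half-life = ln 2 / λ = 0.6931 / 0.03969 ≈ 17.46 years

half-life ≈ 17.5 years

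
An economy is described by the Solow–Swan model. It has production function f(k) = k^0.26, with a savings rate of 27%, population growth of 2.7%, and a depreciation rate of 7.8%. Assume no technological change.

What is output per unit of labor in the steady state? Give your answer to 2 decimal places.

y* ≈ 1.39

Steady state requires s·f(k) = (n + δ)·k, i.e. s·k^α = (n + δ)·k.
Rearranging, k^(1−α) = s / (n + δ).
k^0.74 = 0.27 / (0.027 + 0.078) = 0.27 / 0.105 = 2.5714
k* = 2.5714^(1/0.74) ≈ 3.5833
y* = (k*)^α = 3.5833^0.26 ≈ 1.3935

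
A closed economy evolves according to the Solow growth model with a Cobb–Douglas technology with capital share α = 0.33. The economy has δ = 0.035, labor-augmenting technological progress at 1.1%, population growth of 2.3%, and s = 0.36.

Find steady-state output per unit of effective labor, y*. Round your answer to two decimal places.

y* = 2.26

In steady state, investment equals break-even investment: s·k^α = (n + g + δ)·k.
Dividing both sides by k: k^(1−α) = s / (n + g + δ).
k^0.67 = 0.36 / (0.023 + 0.011 + 0.035) = 0.36 / 0.069 = 5.2174
k* = 5.2174^(1/0.67) ≈ 11.7714
y* = (k*)^α = 11.7714^0.33 ≈ 2.2562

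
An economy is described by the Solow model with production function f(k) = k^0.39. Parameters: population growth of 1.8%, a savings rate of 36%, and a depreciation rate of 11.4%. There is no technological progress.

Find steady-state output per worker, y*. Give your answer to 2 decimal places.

In steady state, investment equals break-even investment: s·k^α = (n + δ)·k.
Dividing both sides by k: k^(1−α) = s / (n + δ).
k^0.61 = 0.36 / (0.018 + 0.114) = 0.36 / 0.132 = 2.7273
k* = 2.7273^(1/0.61) ≈ 5.1798
y* = (k*)^α = 5.1798^0.39 ≈ 1.8992

y* = 1.90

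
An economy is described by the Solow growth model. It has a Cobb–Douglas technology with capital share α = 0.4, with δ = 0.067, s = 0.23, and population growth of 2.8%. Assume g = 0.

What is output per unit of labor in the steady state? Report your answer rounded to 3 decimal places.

y* ≈ 1.803

At the steady state, Δk = 0, so s·k^α = (n + δ)·k.
Rearranging, k^(1−α) = s / (n + δ).
k^0.6 = 0.23 / (0.028 + 0.067) = 0.23 / 0.095 = 2.4211
k* = 2.4211^(1/0.6) ≈ 4.3654
y* = (k*)^α = 4.3654^0.4 ≈ 1.8031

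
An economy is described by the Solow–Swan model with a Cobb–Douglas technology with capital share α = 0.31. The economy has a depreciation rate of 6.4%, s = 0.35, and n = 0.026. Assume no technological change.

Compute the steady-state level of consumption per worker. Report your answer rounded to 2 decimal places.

c* = 1.20

At the steady state, Δk = 0, so s·k^α = (n + δ)·k.
Dividing both sides by k: k^(1−α) = s / (n + δ).
k^0.69 = 0.35 / (0.026 + 0.064) = 0.35 / 0.090 = 3.8889
k* = 3.8889^(1/0.69) ≈ 7.1585
y* = (k*)^α = 7.1585^0.31 ≈ 1.8408
c* = (1 − s)·y* = (1 − 0.35) × 1.8408 ≈ 1.1965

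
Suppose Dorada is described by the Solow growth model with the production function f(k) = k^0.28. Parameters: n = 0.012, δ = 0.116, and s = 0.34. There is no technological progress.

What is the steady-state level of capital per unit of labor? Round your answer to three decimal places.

In steady state, investment equals break-even investment: s·k^α = (n + δ)·k.
Rearranging, k^(1−α) = s / (n + δ).
k^0.72 = 0.34 / (0.012 + 0.116) = 0.34 / 0.128 = 2.6563
k* = 2.6563^(1/0.72) ≈ 3.8840

k* = 3.884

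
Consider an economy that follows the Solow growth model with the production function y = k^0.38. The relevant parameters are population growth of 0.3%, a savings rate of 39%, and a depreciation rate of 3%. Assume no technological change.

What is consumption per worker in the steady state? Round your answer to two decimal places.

In steady state, investment equals break-even investment: s·k^α = (n + δ)·k.
Rearranging, k^(1−α) = s / (n + δ).
k^0.62 = 0.39 / (0.003 + 0.030) = 0.39 / 0.033 = 11.8182
k* = 11.8182^(1/0.62) ≈ 53.6935
y* = (k*)^α = 53.6935^0.38 ≈ 4.5433
c* = (1 − s)·y* = (1 − 0.39) × 4.5433 ≈ 2.7714

c* = 2.77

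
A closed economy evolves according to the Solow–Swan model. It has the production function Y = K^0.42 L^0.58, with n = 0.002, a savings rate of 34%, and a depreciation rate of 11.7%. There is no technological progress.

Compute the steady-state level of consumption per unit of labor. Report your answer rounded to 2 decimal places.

c* ≈ 1.41

Steady state requires s·f(k) = (n + δ)·k, i.e. s·k^α = (n + δ)·k.
Dividing both sides by k: k^(1−α) = s / (n + δ).
k^0.58 = 0.34 / (0.002 + 0.117) = 0.34 / 0.119 = 2.8571
k* = 2.8571^(1/0.58) ≈ 6.1105
y* = (k*)^α = 6.1105^0.42 ≈ 2.1387
c* = (1 − s)·y* = (1 − 0.34) × 2.1387 ≈ 1.4115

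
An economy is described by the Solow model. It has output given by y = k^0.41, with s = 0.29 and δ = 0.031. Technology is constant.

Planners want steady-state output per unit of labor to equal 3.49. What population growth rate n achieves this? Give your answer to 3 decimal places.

At the steady state, Δk = 0, so s·k^α = (n + δ)·k.
Since y* = [s/(n + δ)]^(α/(1−α)), we have s/(n + δ) = (y*)^((1−α)/α) = 3.49^1.439 = 6.0412.
Therefore n + δ = s / 6.0412 = 0.29 / 6.0412 = 0.0480, so n = 0.0480 − 0.031 = 0.0170.

n ≈ 0.017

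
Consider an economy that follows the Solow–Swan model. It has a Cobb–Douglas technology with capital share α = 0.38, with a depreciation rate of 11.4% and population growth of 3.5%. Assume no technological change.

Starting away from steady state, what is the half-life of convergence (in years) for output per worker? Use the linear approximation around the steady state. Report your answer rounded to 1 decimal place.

Near the steady state the convergence rate is λ = (1 − α)(n + δ).
λ = (1 − 0.38) × 0.149 = 0.62 × 0.149 = 0.09238
Half-life = ln 2 / λ = 0.6931 / 0.09238 ≈ 7.50 years

about 7.5 years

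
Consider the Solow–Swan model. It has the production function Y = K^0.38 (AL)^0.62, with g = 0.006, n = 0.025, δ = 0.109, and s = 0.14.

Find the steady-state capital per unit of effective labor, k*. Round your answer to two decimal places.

Steady state requires s·f(k) = (n + g + δ)·k, i.e. s·k^α = (n + g + δ)·k.
Dividing both sides by k: k^(1−α) = s / (n + g + δ).
k^0.62 = 0.14 / (0.025 + 0.006 + 0.109) = 0.14 / 0.140 = 1.0000
k* = 1.0000^(1/0.62) ≈ 1.0000

k* = 1.00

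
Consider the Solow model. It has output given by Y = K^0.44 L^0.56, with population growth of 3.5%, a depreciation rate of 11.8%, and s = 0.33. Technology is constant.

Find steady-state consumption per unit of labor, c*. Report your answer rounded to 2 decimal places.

Steady state requires s·f(k) = (n + δ)·k, i.e. s·k^α = (n + δ)·k.
Dividing both sides by k: k^(1−α) = s / (n + δ).
k^0.56 = 0.33 / (0.035 + 0.118) = 0.33 / 0.153 = 2.1569
k* = 2.1569^(1/0.56) ≈ 3.9457
y* = (k*)^α = 3.9457^0.44 ≈ 1.8293
c* = (1 − s)·y* = (1 − 0.33) × 1.8293 ≈ 1.2256

c* = 1.23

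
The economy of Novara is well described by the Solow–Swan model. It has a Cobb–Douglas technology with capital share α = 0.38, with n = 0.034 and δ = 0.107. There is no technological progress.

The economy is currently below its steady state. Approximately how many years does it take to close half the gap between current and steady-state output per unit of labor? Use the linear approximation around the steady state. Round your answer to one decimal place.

Near the steady state the convergence rate is λ = (1 − α)(n + δ).
λ = (1 − 0.38) × 0.141 = 0.62 × 0.141 = 0.08742
Half-life = ln 2 / λ = 0.6931 / 0.08742 ≈ 7.93 years

half-life ≈ 7.9 years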